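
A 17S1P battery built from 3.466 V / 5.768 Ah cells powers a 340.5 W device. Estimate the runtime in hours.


Step 1: E_pack = Ns * V_cell * Np * C_cell = 17 * 3.466 * 1 * 5.768 = 339.86 Wh
Step 2: t = E_pack / P = 339.86 / 340.5 = 0.9981 hr

0.9981 hr


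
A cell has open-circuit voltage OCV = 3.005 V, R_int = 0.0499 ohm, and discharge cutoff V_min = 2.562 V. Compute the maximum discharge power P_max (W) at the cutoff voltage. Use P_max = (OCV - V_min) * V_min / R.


P_max = (OCV - V_min) * V_min / R = (3.005 - 2.562) * 2.562 / 0.0499 = 0.443 * 2.562 / 0.0499 = 22.74 W

22.74 W


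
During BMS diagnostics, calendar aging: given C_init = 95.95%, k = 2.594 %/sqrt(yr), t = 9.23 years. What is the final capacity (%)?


Step 1: sqrt(9.23 yr) = 3.0381
Step 2: drop = 2.594 * 3.0381 = 7.8808
Step 3: C_final = 95.95 - 7.8808 = 88.07%

88.07%


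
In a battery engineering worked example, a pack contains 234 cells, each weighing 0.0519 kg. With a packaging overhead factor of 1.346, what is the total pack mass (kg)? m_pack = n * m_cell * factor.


Cell mass sum = 234 * 0.0519 = 12.145 kg
With overhead 1.346: m_pack = 12.145 * 1.346 = 16.35 kg

16.35 kg


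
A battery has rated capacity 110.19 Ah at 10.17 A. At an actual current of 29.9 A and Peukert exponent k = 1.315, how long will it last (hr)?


Step 1: t_rated = C / I_rated = 110.19 / 10.17 = 10.835 hr
Step 2: ratio = 10.17 / 29.9 = 0.34013
Step 3: ratio^k = 0.34013^1.315 = 0.24217
Step 4: t = t_rated * ratio^k = 10.835 * 0.24217 = 2.624 hr

2.624 hr


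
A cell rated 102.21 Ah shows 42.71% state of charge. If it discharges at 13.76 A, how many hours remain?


Step 1: remaining = SOC/100 * C_total = 42.71/100 * 102.21 = 43.654 Ah
Step 2: t = remaining / I = 43.654 / 13.76 = 3.173 hr

3.173 hr


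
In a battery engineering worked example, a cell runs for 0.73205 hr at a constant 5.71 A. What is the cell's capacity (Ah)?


C = I * t = 5.71 * 0.73205 = 4.180 Ah

4.180 Ah


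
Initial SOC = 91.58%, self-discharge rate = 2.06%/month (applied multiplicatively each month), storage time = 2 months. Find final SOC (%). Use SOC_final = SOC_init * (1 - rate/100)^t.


Monthly retention factor = 1 - 2.06/100 = 0.9794
Over 2 months: factor^2 = 0.95922
SOC_final = 91.58 * 0.95922 = 87.85%

87.85%


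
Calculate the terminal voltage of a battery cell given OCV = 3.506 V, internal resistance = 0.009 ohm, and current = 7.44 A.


V = OCV - I*R = 3.506 - 7.44 * 0.009 = 3.439 V

3.439 V


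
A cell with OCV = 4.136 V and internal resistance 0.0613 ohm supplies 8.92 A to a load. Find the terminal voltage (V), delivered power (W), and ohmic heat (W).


Step 1: V_terminal = OCV - I*R = 4.136 - 8.92 * 0.0613 = 3.5892 V
Step 2: P_out = V_terminal * I = 3.5892 * 8.92 = 32.02 W
Step 3: Q = I^2 * R = 8.92^2 * 0.0613 = 4.877 W

V=3.5892 V, P=32.02 W, Q=4.877 W


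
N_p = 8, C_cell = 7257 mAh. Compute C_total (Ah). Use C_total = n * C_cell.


Convert: C_cell = 7257 mAh = 7.257 Ah
C_total = 8 * 7.257 = 58.056 Ah

58.056 Ah


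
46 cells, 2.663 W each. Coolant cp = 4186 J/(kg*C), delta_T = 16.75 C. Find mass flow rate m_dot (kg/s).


Step 1: Total heat Q = 46 * 2.663 W = 122.5 W
Step 2: denom = cp * dT = 4186 * 16.75 = 70116
Step 3: m_dot = 122.5 / 70116 = 0.001747 kg/s

0.001747 kg/s


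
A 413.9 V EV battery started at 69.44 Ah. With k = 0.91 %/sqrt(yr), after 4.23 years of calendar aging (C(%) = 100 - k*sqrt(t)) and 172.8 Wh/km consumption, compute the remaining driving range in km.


Step 1: capacity retention = 100 - 0.91 * sqrt(4.23) = 100 - 0.91 * 2.0567 = 98.128%
Step 2: C_now = 69.44 * 98.128/100 = 68.14 Ah
Step 3: E_pack = V * C_now = 413.9 * 68.14 = 28203 Wh
Step 4: range = E_pack / consumption = 28203 / 172.8 = 163.2 km

163.2 km


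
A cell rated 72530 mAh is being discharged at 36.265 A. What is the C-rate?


Convert: capacity = 72530 mAh = 72.53 Ah
Rearranging: C_rate = 36.265 / 72.53 = 0.5C

0.5C


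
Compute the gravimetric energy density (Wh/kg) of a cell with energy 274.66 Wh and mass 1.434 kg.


Specific energy = 274.66 Wh / 1.434 kg = 191.5 Wh/kg

191.5 Wh/kg


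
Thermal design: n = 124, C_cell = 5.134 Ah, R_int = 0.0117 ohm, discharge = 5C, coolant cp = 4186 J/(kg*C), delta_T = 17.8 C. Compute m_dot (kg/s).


Step 1: I = 5 * 5.134 = 25.67 A
Step 2: Q_cell = I^2 * R = 25.67^2 * 0.0117 = 7.7097 W
Step 3: Q_total = 124 * 7.7097 = 956 W
Step 4: m_dot = Q_total / (cp * dT) = 956 / (4186 * 17.8) = 0.01283 kg/s

0.01283 kg/s


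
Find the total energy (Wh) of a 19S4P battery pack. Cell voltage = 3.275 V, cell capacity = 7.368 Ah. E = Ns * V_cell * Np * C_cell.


V_pack = 19 * 3.275 = 62.225 V
C_pack = 4 * 7.368 = 29.472 Ah
E = V_pack * C_pack = 62.225 * 29.472 = 1834 Wh

1834 Wh


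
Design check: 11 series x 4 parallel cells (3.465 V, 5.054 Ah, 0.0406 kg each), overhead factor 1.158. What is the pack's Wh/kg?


Step 1: V_pack = 11 * 3.465 = 38.115 V
Step 2: C_pack = 4 * 5.054 = 20.216 Ah
Step 3: E_pack = V_pack * C_pack = 38.115 * 20.216 = 770.53 Wh
Step 4: m_pack = 11 * 4 * 0.0406 * 1.158 = 2.0687 kg
Step 5: ED = E_pack / m_pack = 770.53 / 2.0687 = 372.5 Wh/kg

372.5 Wh/kg


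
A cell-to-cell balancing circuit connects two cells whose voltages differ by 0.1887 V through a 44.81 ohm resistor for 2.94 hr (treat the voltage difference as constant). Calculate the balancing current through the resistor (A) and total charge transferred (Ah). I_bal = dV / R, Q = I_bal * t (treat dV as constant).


I_bal = dV / R = 0.1887 / 44.81 = 0.0042111 A
Q = I_bal * t = 0.0042111 * 2.94 = 0.01238 Ah

I=0.0042111 A, Q=0.01238 Ah


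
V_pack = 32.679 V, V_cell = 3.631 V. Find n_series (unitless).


Rearranging: n = V_pack / V_cell = 32.679 / 3.631 = 9 cells

9


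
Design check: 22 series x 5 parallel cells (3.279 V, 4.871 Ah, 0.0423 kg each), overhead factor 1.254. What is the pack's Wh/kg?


Step 1: V_pack = 22 * 3.279 = 72.138 V
Step 2: C_pack = 5 * 4.871 = 24.355 Ah
Step 3: E_pack = V_pack * C_pack = 72.138 * 24.355 = 1756.9 Wh
Step 4: m_pack = 22 * 5 * 0.0423 * 1.254 = 5.8349 kg
Step 5: ED = E_pack / m_pack = 1756.9 / 5.8349 = 301.1 Wh/kg

301.1 Wh/kg


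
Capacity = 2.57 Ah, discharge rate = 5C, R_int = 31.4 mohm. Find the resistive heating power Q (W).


Convert: R = 31.4 mohm = 0.0314 ohm
Step 1: I = C_rate * capacity = 5 * 2.57 = 12.85 A
Step 2: Q = I^2 * R = 12.85^2 * 0.0314 = 165.12 * 0.0314 = 5.185 W

5.185 W


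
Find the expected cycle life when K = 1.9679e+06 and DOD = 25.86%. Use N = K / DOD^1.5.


DOD^1.5 = 131.51
N = K / DOD^1.5 = 1.9679e+06 / 131.51 = 14960

14960 cycles


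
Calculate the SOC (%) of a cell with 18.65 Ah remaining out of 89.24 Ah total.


SOC = (remaining / total) * 100 = (18.65 / 89.24) * 100 = 20.90%

20.90%


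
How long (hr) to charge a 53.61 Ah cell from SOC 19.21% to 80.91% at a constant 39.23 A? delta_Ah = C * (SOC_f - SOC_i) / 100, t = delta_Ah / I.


delta_Ah = 53.61 * (80.91 - 19.21) / 100 = 33.077 Ah
t = delta_Ah / I = 33.077 / 39.23 = 0.8432 hr

0.8432 hr


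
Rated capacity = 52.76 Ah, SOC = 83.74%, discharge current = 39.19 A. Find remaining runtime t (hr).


Step 1: remaining = SOC/100 * C_total = 83.74/100 * 52.76 = 44.181 Ah
Step 2: t = remaining / I = 44.181 / 39.19 = 1.127 hr

1.127 hr


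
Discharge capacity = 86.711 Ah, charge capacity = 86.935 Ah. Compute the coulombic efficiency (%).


eta_c = Q_dis / Q_chg * 100 = 86.711 / 86.935 * 100 = 99.74%

99.74%


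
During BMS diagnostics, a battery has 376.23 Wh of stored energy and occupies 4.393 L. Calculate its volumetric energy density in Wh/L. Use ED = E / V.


ED = E / V = 376.23 / 4.393 = 85.64 Wh/L

85.64 Wh/L


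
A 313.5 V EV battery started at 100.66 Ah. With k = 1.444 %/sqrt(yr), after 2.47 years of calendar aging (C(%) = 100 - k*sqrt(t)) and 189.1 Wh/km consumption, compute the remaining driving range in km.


Step 1: capacity retention = 100 - 1.444 * sqrt(2.47) = 100 - 1.444 * 1.5716 = 97.731%
Step 2: C_now = 100.66 * 97.731/100 = 98.376 Ah
Step 3: E_pack = V * C_now = 313.5 * 98.376 = 30841 Wh
Step 4: range = E_pack / consumption = 30841 / 189.1 = 163.1 km

163.1 km


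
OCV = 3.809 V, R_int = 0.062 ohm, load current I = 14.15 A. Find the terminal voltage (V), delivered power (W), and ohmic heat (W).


Step 1: V_terminal = OCV - I*R = 3.809 - 14.15 * 0.062 = 2.9317 V
Step 2: P_out = V_terminal * I = 2.9317 * 14.15 = 41.48 W
Step 3: Q = I^2 * R = 14.15^2 * 0.062 = 12.41 W

V=2.9317 V, P=41.48 W, Q=12.41 W


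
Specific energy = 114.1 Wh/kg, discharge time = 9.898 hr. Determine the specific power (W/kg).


Specific power = 114.1 Wh/kg / 9.898 hr = 11.53 W/kg

11.53 W/kg


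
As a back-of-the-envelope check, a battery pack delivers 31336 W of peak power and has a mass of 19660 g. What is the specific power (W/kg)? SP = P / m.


Convert: m = 19660 g = 19.66 kg
SP = P / m = 31336 / 19.66 = 1594 W/kg

1594 W/kg


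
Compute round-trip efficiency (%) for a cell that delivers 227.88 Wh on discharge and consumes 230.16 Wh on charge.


eta_e = E_dis / E_chg * 100 = 227.88 / 230.16 * 100 = 99.01%

99.01%


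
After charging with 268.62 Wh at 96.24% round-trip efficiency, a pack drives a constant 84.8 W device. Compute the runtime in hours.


Step 1: E_discharge = eta/100 * E_charge = 96.24/100 * 268.62 = 258.52 Wh
Step 2: t = E_discharge / P = 258.52 / 84.8 = 3.049 hr

3.049 hr


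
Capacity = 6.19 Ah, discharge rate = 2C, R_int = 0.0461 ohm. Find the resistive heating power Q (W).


Step 1: I = C_rate * capacity = 2 * 6.19 = 12.38 A
Step 2: Q = I^2 * R = 12.38^2 * 0.0461 = 153.26 * 0.0461 = 7.065 W

7.065 W


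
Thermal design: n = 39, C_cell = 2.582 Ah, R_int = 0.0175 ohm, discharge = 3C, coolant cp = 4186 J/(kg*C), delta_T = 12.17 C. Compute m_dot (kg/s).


Step 1: I = 3 * 2.582 = 7.746 A
Step 2: Q_cell = I^2 * R = 7.746^2 * 0.0175 = 1.05 W
Step 3: Q_total = 39 * 1.05 = 40.95 W
Step 4: m_dot = Q_total / (cp * dT) = 40.95 / (4186 * 12.17) = 8.038e-04 kg/s

8.038e-04 kg/s


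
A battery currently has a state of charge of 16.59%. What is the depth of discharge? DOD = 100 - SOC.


DOD = 100 - SOC = 100 - 16.59 = 83.41%

83.41%


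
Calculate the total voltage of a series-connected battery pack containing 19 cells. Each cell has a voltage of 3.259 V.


Series voltages add: 19 * 3.259 V = 61.921 V

61.921 V


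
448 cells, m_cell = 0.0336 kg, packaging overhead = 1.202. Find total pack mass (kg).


Cell mass sum = 448 * 0.0336 = 15.053 kg
With overhead 1.202: m_pack = 15.053 * 1.202 = 18.09 kg

18.09 kg


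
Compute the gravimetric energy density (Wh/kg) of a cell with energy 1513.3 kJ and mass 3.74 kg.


Convert: E = 1513.3 kJ = 420.36 Wh
ED = E / m = 420.36 / 3.74 = 112.4 Wh/kg

112.4 Wh/kg


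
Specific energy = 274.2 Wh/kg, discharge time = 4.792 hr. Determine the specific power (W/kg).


P_specific = E / t = 274.2 / 4.792 = 57.22 W/kg

57.22 W/kg


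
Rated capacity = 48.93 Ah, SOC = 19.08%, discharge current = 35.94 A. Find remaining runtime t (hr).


Step 1: remaining = SOC/100 * C_total = 19.08/100 * 48.93 = 9.3358 Ah
Step 2: t = remaining / I = 9.3358 / 35.94 = 0.2598 hr

0.2598 hr


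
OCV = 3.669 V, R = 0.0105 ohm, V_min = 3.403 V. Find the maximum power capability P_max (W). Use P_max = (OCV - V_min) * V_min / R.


dV = OCV - V_min = 0.266 V (so I_max = dV / R)
P_max = dV * V_min / R = 0.266 * 3.403 / 0.0105 = 86.21 W

86.21 W


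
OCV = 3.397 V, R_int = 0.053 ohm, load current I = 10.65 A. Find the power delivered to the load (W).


Step 1: V_terminal = OCV - I*R = 3.397 - 10.65 * 0.053 = 2.8326 V
Step 2: P_out = V_terminal * I = 2.8326 * 10.65 = 30.17 W

30.17 W


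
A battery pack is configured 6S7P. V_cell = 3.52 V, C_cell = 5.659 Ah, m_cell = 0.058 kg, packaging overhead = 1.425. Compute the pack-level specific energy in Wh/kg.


Step 1: V_pack = 6 * 3.52 = 21.12 V
Step 2: C_pack = 7 * 5.659 = 39.613 Ah
Step 3: E_pack = V_pack * C_pack = 21.12 * 39.613 = 836.63 Wh
Step 4: m_pack = 6 * 7 * 0.058 * 1.425 = 3.4713 kg
Step 5: ED = E_pack / m_pack = 836.63 / 3.4713 = 241.0 Wh/kg

241.0 Wh/kg


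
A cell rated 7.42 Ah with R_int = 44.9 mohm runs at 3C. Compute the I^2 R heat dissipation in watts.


Convert: R = 44.9 mohm = 0.0449 ohm
Step 1: I = C_rate * capacity = 3 * 7.42 = 22.26 A
Step 2: Q = I^2 * R = 22.26^2 * 0.0449 = 495.51 * 0.0449 = 22.25 W

22.25 W


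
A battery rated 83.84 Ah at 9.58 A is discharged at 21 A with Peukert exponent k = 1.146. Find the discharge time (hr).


Step 1: t_rated = C / I_rated = 83.84 / 9.58 = 8.7516 hr
Step 2: ratio = 9.58 / 21 = 0.45619
Step 3: ratio^k = 0.45619^1.146 = 0.4068
Step 4: t = t_rated * ratio^k = 8.7516 * 0.4068 = 3.560 hr

3.560 hr


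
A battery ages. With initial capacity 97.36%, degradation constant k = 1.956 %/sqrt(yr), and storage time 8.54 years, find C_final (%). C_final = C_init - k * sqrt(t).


Step 1: sqrt(8.54 yr) = 2.9223
Step 2: drop = 1.956 * 2.9223 = 5.716
Step 3: C_final = 97.36 - 5.716 = 91.64%

91.64%


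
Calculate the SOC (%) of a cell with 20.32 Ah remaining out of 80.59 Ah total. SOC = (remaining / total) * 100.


SOC = (remaining / total) * 100 = (20.32 / 80.59) * 100 = 25.21%

25.21%


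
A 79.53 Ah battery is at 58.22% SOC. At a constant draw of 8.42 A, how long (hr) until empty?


Step 1: remaining = SOC/100 * C_total = 58.22/100 * 79.53 = 46.302 Ah
Step 2: t = remaining / I = 46.302 / 8.42 = 5.499 hr

5.499 hr


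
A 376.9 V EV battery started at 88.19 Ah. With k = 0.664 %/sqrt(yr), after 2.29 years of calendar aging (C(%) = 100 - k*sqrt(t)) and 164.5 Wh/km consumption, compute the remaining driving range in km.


Step 1: capacity retention = 100 - 0.664 * sqrt(2.29) = 100 - 0.664 * 1.5133 = 98.995%
Step 2: C_now = 88.19 * 98.995/100 = 87.304 Ah
Step 3: E_pack = V * C_now = 376.9 * 87.304 = 32905 Wh
Step 4: range = E_pack / consumption = 32905 / 164.5 = 200.0 km

200.0 km


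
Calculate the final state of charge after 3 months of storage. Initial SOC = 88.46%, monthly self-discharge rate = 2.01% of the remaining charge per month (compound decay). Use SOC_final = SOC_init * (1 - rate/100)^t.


decay = (1 - 2.01/100)^3 = 0.9409
SOC_final = 88.46 * 0.9409 = 83.23%

83.23%


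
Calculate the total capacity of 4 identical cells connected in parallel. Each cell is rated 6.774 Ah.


Parallel capacities add: 4 * 6.774 Ah = 27.096 Ah

27.096 Ah


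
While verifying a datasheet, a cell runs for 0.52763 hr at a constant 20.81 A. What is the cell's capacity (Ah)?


C = I * t = 20.81 * 0.52763 = 10.98 Ah

10.98 Ah


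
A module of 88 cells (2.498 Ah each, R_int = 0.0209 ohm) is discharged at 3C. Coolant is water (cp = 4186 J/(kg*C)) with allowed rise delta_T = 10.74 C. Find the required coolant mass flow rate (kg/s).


Step 1: I = 3 * 2.498 = 7.494 A
Step 2: Q_cell = I^2 * R = 7.494^2 * 0.0209 = 1.1737 W
Step 3: Q_total = 88 * 1.1737 = 103.29 W
Step 4: m_dot = Q_total / (cp * dT) = 103.29 / (4186 * 10.74) = 0.002297 kg/s

0.002297 kg/s


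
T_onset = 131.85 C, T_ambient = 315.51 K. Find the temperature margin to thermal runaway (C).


Convert: T_ambient = 315.51 K = 42.36 C
margin = 131.85 - 42.36 = 89.49 C

89.49 C


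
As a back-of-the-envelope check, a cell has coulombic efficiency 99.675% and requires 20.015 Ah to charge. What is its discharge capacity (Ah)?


Q_dis = eta/100 * Q_chg = 99.675/100 * 20.015 = 19.95 Ah

19.95 Ah


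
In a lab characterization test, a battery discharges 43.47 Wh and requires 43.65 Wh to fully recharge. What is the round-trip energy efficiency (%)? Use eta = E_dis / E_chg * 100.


eta_e = E_dis / E_chg * 100 = 43.47 / 43.65 * 100 = 99.59%

99.59%


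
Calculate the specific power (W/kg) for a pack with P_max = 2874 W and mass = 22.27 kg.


Specific power = 2874 W / 22.27 kg = 129.1 W/kg

129.1 W/kg


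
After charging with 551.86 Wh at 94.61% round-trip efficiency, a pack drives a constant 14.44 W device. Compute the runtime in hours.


Step 1: E_discharge = eta/100 * E_charge = 94.61/100 * 551.86 = 522.11 Wh
Step 2: t = E_discharge / P = 522.11 / 14.44 = 36.16 hr

36.16 hr


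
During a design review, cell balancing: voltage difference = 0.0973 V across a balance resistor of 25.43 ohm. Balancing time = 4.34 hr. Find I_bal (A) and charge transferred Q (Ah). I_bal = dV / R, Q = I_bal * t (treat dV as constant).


First, Ohm's law: I_bal = 0.0973 V / 25.43 ohm = 0.0038262 A
Then Q = I * t = 0.0038262 A * 4.34 hr = 0.01661 Ah

I=0.0038262 A, Q=0.01661 Ah


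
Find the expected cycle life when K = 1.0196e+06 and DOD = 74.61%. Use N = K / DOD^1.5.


DOD^1.5 = 644.46
N = K / DOD^1.5 = 1.0196e+06 / 644.46 = 1582

1582 cycles


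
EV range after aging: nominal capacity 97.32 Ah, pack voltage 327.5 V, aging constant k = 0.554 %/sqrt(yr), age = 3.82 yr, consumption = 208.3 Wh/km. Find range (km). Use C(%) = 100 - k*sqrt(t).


Step 1: capacity retention = 100 - 0.554 * sqrt(3.82) = 100 - 0.554 * 1.9545 = 98.917%
Step 2: C_now = 97.32 * 98.917/100 = 96.266 Ah
Step 3: E_pack = V * C_now = 327.5 * 96.266 = 31527 Wh
Step 4: range = E_pack / consumption = 31527 / 208.3 = 151.4 km

151.4 km


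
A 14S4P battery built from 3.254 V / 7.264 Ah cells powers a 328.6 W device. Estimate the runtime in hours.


Step 1: E_pack = Ns * V_cell * Np * C_cell = 14 * 3.254 * 4 * 7.264 = 1323.7 Wh
Step 2: t = E_pack / P = 1323.7 / 328.6 = 4.028 hr

4.028 hr


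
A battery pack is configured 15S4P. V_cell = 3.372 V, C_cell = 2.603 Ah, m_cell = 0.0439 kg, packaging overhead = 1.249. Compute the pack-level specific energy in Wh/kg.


Step 1: V_pack = 15 * 3.372 = 50.58 V
Step 2: C_pack = 4 * 2.603 = 10.412 Ah
Step 3: E_pack = V_pack * C_pack = 50.58 * 10.412 = 526.64 Wh
Step 4: m_pack = 15 * 4 * 0.0439 * 1.249 = 3.2899 kg
Step 5: ED = E_pack / m_pack = 526.64 / 3.2899 = 160.1 Wh/kg

160.1 Wh/kg


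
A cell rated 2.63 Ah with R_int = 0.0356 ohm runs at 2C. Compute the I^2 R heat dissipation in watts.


Step 1: I = C_rate * capacity = 2 * 2.63 = 5.26 A
Step 2: Q = I^2 * R = 5.26^2 * 0.0356 = 27.668 * 0.0356 = 0.9850 W

0.9850 W


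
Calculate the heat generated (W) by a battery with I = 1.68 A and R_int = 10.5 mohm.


Convert: R = 10.5 mohm = 0.0105 ohm
I^2 = 2.8224
Q = 2.8224 * 0.0105 = 0.02964 W

0.02964 W


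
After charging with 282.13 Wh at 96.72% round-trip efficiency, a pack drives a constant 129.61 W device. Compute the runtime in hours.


Step 1: E_discharge = eta/100 * E_charge = 96.72/100 * 282.13 = 272.88 Wh
Step 2: t = E_discharge / P = 272.88 / 129.61 = 2.105 hr

2.105 hr


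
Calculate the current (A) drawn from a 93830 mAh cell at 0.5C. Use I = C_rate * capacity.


Convert: capacity = 93830 mAh = 93.83 Ah
I = C_rate * capacity = 0.5 * 93.83 = 46.915 A

46.915 A


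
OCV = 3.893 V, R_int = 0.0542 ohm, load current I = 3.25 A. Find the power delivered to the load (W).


Step 1: V_terminal = OCV - I*R = 3.893 - 3.25 * 0.0542 = 3.7169 V
Step 2: P_out = V_terminal * I = 3.7169 * 3.25 = 12.08 W

12.08 W


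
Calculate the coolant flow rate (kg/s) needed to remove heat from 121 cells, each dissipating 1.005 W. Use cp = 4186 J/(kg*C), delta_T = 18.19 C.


Step 1: Total heat Q = 121 * 1.005 W = 121.61 W
Step 2: denom = cp * dT = 4186 * 18.19 = 76143
Step 3: m_dot = 121.61 / 76143 = 0.001597 kg/s

0.001597 kg/s


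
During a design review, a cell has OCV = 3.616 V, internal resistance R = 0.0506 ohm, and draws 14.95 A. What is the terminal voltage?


IR drop = 14.95 * 0.0506 = 0.75647 V
V = 3.616 - 0.75647 = 2.860 V

2.860 V


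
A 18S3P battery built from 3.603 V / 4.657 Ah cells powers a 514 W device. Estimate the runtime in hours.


Step 1: E_pack = Ns * V_cell * Np * C_cell = 18 * 3.603 * 3 * 4.657 = 906.08 Wh
Step 2: t = E_pack / P = 906.08 / 514 = 1.763 hr

1.763 hr


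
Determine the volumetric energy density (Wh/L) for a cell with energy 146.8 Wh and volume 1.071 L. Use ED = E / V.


Volumetric ED = 146.8 Wh / 1.071 L = 137.1 Wh/L

137.1 Wh/L


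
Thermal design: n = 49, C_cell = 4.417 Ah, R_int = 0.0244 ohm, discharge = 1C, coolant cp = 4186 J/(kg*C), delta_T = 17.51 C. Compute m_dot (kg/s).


Step 1: I = 1 * 4.417 = 4.417 A
Step 2: Q_cell = I^2 * R = 4.417^2 * 0.0244 = 0.47604 W
Step 3: Q_total = 49 * 0.47604 = 23.326 W
Step 4: m_dot = Q_total / (cp * dT) = 23.326 / (4186 * 17.51) = 3.182e-04 kg/s

3.182e-04 kg/s


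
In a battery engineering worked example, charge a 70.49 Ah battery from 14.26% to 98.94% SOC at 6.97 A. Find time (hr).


delta_Ah = 70.49 * (98.94 - 14.26) / 100 = 59.691 Ah
t = delta_Ah / I = 59.691 / 6.97 = 8.564 hr

8.564 hr


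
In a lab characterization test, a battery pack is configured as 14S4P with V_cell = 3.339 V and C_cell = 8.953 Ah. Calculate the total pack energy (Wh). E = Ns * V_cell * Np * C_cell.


V_pack = 14 * 3.339 = 46.746 V
C_pack = 4 * 8.953 = 35.812 Ah
E = V_pack * C_pack = 46.746 * 35.812 = 1674 Wh

1674 Wh


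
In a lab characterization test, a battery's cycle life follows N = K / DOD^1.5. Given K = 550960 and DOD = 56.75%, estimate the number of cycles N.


Step 1: DOD^1.5 = 56.75^1.5 = 427.51
Step 2: N = 550960 / 427.51 = 1289 cycles

1289 cycles


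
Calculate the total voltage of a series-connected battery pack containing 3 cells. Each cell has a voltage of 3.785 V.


Series voltages add: 3 * 3.785 V = 11.355 V

11.355 V


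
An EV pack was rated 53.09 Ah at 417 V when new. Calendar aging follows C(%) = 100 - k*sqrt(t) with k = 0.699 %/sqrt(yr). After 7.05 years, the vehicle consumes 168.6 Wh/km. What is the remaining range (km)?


Step 1: capacity retention = 100 - 0.699 * sqrt(7.05) = 100 - 0.699 * 2.6552 = 98.144%
Step 2: C_now = 53.09 * 98.144/100 = 52.105 Ah
Step 3: E_pack = V * C_now = 417 * 52.105 = 21728 Wh
Step 4: range = E_pack / consumption = 21728 / 168.6 = 128.9 km

128.9 km


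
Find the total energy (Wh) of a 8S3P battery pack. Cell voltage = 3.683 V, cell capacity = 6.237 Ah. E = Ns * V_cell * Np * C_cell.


V_pack = 8 * 3.683 = 29.464 V
C_pack = 3 * 6.237 = 18.711 Ah
E = V_pack * C_pack = 29.464 * 18.711 = 551.3 Wh

551.3 Wh


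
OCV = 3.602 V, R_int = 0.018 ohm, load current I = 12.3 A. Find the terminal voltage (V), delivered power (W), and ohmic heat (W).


Step 1: V_terminal = OCV - I*R = 3.602 - 12.3 * 0.018 = 3.3806 V
Step 2: P_out = V_terminal * I = 3.3806 * 12.3 = 41.58 W
Step 3: Q = I^2 * R = 12.3^2 * 0.018 = 2.723 W

V=3.3806 V, P=41.58 W, Q=2.723 W


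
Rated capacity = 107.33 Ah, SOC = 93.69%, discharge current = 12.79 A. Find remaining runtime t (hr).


Step 1: remaining = SOC/100 * C_total = 93.69/100 * 107.33 = 100.56 Ah
Step 2: t = remaining / I = 100.56 / 12.79 = 7.862 hr

7.862 hr


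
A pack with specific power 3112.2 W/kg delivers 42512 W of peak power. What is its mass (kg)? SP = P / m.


m = P / SP = 42512 / 3112.2 = 13.66 kg

13.66 kg


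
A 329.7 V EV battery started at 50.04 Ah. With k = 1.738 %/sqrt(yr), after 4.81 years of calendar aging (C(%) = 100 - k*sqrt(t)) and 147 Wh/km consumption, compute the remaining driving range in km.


Step 1: capacity retention = 100 - 1.738 * sqrt(4.81) = 100 - 1.738 * 2.1932 = 96.188%
Step 2: C_now = 50.04 * 96.188/100 = 48.132 Ah
Step 3: E_pack = V * C_now = 329.7 * 48.132 = 15869 Wh
Step 4: range = E_pack / consumption = 15869 / 147 = 108.0 km

108.0 km


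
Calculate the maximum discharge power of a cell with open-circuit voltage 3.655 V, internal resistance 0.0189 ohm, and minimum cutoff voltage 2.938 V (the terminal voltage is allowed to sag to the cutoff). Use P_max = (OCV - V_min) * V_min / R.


dV = OCV - V_min = 0.717 V (so I_max = dV / R)
P_max = dV * V_min / R = 0.717 * 2.938 / 0.0189 = 111.5 W

111.5 W


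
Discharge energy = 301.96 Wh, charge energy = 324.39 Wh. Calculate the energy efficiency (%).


eta_e = E_dis / E_chg * 100 = 301.96 / 324.39 * 100 = 93.09%

93.09%


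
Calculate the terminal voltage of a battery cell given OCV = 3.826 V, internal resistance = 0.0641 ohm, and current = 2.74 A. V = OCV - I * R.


V = OCV - I*R = 3.826 - 2.74 * 0.0641 = 3.650 V

3.650 V


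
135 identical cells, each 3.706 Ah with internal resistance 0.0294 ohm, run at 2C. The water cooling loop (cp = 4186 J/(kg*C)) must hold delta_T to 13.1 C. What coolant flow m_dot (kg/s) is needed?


Step 1: I = 2 * 3.706 = 7.412 A
Step 2: Q_cell = I^2 * R = 7.412^2 * 0.0294 = 1.6152 W
Step 3: Q_total = 135 * 1.6152 = 218.05 W
Step 4: m_dot = Q_total / (cp * dT) = 218.05 / (4186 * 13.1) = 0.003976 kg/s

0.003976 kg/s


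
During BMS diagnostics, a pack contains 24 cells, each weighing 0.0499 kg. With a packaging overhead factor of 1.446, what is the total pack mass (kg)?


Cell mass sum = 24 * 0.0499 = 1.1976 kg
With overhead 1.446: m_pack = 1.1976 * 1.446 = 1.732 kg

1.732 kg


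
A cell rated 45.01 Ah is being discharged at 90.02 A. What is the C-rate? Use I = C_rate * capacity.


Rearranging: C_rate = 90.02 / 45.01 = 2C

2C


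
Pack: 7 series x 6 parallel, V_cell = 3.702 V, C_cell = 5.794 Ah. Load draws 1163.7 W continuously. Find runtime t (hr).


Step 1: E_pack = Ns * V_cell * Np * C_cell = 7 * 3.702 * 6 * 5.794 = 900.87 Wh
Step 2: t = E_pack / P = 900.87 / 1163.7 = 0.7741 hr

0.7741 hr


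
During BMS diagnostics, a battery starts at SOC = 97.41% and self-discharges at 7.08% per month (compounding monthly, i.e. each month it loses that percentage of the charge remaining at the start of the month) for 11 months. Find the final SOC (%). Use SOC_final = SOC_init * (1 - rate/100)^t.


decay = (1 - 7.08/100)^11 = 0.44586
SOC_final = 97.41 * 0.44586 = 43.43%

43.43%


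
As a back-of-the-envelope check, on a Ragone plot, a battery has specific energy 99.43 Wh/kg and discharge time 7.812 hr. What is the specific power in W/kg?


P_specific = E / t = 99.43 / 7.812 = 12.73 W/kg

12.73 W/kg


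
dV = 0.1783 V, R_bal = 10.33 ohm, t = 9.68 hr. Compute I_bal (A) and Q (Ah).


First, Ohm's law: I_bal = 0.1783 V / 10.33 ohm = 0.01726 A
Then Q = I * t = 0.01726 A * 9.68 hr = 0.1671 Ah

I=0.01726 A, Q=0.1671 Ah


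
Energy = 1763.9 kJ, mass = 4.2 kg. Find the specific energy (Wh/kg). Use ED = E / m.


Convert: E = 1763.9 kJ = 489.97 Wh
ED = E / m = 489.97 / 4.2 = 116.7 Wh/kg

116.7 Wh/kg


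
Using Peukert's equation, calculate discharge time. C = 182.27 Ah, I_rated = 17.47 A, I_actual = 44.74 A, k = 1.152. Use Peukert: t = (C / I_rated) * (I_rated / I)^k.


Step 1: t_rated = C / I_rated = 182.27 / 17.47 = 10.433 hr
Step 2: ratio = 17.47 / 44.74 = 0.39048
Step 3: ratio^k = 0.39048^1.152 = 0.33847
Step 4: t = t_rated * ratio^k = 10.433 * 0.33847 = 3.531 hr

3.531 hr


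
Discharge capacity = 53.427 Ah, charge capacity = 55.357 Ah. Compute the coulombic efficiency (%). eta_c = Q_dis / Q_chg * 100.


eta_c = Q_dis / Q_chg * 100 = 53.427 / 55.357 * 100 = 96.51%

96.51%


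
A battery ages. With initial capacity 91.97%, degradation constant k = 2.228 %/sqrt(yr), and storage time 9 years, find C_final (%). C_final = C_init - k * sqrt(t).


Step 1: sqrt(9 yr) = 3
Step 2: drop = 2.228 * 3 = 6.684
Step 3: C_final = 91.97 - 6.684 = 85.29%

85.29%


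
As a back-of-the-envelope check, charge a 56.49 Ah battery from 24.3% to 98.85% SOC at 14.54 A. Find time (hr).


Step 1: dSOC = 98.85% - 24.3% = 74.55%
Step 2: delta_Ah = 56.49 * 74.55 / 100 = 42.113 Ah
Step 3: t = 42.113 / 14.54 = 2.896 hr

2.896 hr


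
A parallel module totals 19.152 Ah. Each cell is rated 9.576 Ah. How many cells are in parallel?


n = C_total / C_cell = 19.152 / 9.576 = 2

2


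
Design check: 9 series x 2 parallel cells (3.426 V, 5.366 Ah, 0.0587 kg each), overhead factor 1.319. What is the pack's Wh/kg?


Step 1: V_pack = 9 * 3.426 = 30.834 V
Step 2: C_pack = 2 * 5.366 = 10.732 Ah
Step 3: E_pack = V_pack * C_pack = 30.834 * 10.732 = 330.91 Wh
Step 4: m_pack = 9 * 2 * 0.0587 * 1.319 = 1.3937 kg
Step 5: ED = E_pack / m_pack = 330.91 / 1.3937 = 237.4 Wh/kg

237.4 Wh/kg


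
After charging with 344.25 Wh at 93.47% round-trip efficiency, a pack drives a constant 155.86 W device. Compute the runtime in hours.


Step 1: E_discharge = eta/100 * E_charge = 93.47/100 * 344.25 = 321.77 Wh
Step 2: t = E_discharge / P = 321.77 / 155.86 = 2.064 hr

2.064 hr


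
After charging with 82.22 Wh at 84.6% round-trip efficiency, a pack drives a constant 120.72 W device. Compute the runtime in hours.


Step 1: E_discharge = eta/100 * E_charge = 84.6/100 * 82.22 = 69.558 Wh
Step 2: t = E_discharge / P = 69.558 / 120.72 = 0.5762 hr

0.5762 hr


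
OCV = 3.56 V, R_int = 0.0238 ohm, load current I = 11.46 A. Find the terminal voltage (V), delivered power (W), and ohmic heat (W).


Step 1: V_terminal = OCV - I*R = 3.56 - 11.46 * 0.0238 = 3.2873 V
Step 2: P_out = V_terminal * I = 3.2873 * 11.46 = 37.67 W
Step 3: Q = I^2 * R = 11.46^2 * 0.0238 = 3.126 W

V=3.2873 V, P=37.67 W, Q=3.126 W


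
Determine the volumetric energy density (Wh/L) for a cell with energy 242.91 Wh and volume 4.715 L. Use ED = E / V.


ED = E / V = 242.91 / 4.715 = 51.52 Wh/L

51.52 Wh/L


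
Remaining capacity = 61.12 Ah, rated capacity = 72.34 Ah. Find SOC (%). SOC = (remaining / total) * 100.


SOC = (remaining / total) * 100 = (61.12 / 72.34) * 100 = 84.49%

84.49%


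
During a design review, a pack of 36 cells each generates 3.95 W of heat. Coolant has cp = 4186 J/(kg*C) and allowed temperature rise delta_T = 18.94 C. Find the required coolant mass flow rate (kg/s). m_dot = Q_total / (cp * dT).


Q_total = 36 * 3.95 = 142.2 W
m_dot = Q_total / (cp * dT) = 142.2 / (4186 * 18.94) = 0.001794 kg/s

0.001794 kg/s


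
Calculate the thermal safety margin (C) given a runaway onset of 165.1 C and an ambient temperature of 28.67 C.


Safety margin = 165.1 C - 28.67 C = 136.43 C

136.43 C


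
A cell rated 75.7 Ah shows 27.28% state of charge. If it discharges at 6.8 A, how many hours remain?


Step 1: remaining = SOC/100 * C_total = 27.28/100 * 75.7 = 20.651 Ah
Step 2: t = remaining / I = 20.651 / 6.8 = 3.037 hr

3.037 hr


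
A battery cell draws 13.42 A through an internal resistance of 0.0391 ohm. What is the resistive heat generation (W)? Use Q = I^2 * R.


I^2 = 180.1
Q = 180.1 * 0.0391 = 7.042 W

7.042 W


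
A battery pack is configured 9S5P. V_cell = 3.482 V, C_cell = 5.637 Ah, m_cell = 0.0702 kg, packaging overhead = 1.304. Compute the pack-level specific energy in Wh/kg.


Step 1: V_pack = 9 * 3.482 = 31.338 V
Step 2: C_pack = 5 * 5.637 = 28.185 Ah
Step 3: E_pack = V_pack * C_pack = 31.338 * 28.185 = 883.26 Wh
Step 4: m_pack = 9 * 5 * 0.0702 * 1.304 = 4.1193 kg
Step 5: ED = E_pack / m_pack = 883.26 / 4.1193 = 214.4 Wh/kg

214.4 Wh/kg


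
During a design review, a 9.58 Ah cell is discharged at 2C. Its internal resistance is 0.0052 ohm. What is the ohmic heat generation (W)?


Step 1: I = C_rate * capacity = 2 * 9.58 = 19.16 A
Step 2: Q = I^2 * R = 19.16^2 * 0.0052 = 367.11 * 0.0052 = 1.909 W

1.909 W


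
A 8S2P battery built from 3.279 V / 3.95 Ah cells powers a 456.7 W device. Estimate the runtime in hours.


Step 1: E_pack = Ns * V_cell * Np * C_cell = 8 * 3.279 * 2 * 3.95 = 207.23 Wh
Step 2: t = E_pack / P = 207.23 / 456.7 = 0.4538 hr

0.4538 hr


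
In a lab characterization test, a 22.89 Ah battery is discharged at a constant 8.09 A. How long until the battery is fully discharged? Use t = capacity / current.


t = capacity / current = 22.89 / 8.09 = 2.829 hr

2.829 hr


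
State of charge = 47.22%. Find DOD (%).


Complement of SOC: DOD = 100% - 47.22% = 52.78%

52.78%


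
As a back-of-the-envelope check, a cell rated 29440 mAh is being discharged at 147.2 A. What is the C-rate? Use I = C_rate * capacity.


Convert: capacity = 29440 mAh = 29.44 Ah
C_rate = I / capacity = 147.2 / 29.44 = 5C

5C


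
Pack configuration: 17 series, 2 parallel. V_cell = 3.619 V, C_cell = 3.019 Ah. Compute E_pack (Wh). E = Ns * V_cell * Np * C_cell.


E = Ns * Vcell * Np * Ccell = 17 * 3.619 * 2 * 3.019 = 371.5 Wh

371.5 Wh


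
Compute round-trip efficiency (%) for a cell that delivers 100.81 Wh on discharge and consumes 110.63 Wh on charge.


eta_e = E_dis / E_chg * 100 = 100.81 / 110.63 * 100 = 91.12%

91.12%


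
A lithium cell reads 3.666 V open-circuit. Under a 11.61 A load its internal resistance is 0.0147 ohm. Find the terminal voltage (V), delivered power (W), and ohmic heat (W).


Step 1: V_terminal = OCV - I*R = 3.666 - 11.61 * 0.0147 = 3.4953 V
Step 2: P_out = V_terminal * I = 3.4953 * 11.61 = 40.58 W
Step 3: Q = I^2 * R = 11.61^2 * 0.0147 = 1.981 W

V=3.4953 V, P=40.58 W, Q=1.981 W


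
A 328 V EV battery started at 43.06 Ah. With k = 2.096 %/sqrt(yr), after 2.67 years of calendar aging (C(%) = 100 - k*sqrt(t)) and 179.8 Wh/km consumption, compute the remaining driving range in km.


Step 1: capacity retention = 100 - 2.096 * sqrt(2.67) = 100 - 2.096 * 1.634 = 96.575%
Step 2: C_now = 43.06 * 96.575/100 = 41.585 Ah
Step 3: E_pack = V * C_now = 328 * 41.585 = 13640 Wh
Step 4: range = E_pack / consumption = 13640 / 179.8 = 75.86 km

75.86 km


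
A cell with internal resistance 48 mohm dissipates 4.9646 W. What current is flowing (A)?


Convert: R = 48 mohm = 0.048 ohm
I = sqrt(Q / R) = sqrt(4.9646 / 0.048) = sqrt(103.43) = 10.17 A

10.17 A


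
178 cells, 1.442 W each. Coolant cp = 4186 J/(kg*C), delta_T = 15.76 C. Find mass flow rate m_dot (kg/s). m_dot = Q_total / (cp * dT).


Step 1: Total heat Q = 178 * 1.442 W = 256.68 W
Step 2: denom = cp * dT = 4186 * 15.76 = 65971
Step 3: m_dot = 256.68 / 65971 = 0.003891 kg/s

0.003891 kg/s


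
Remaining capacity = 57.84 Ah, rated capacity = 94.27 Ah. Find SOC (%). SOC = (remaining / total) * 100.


SOC = (remaining / total) * 100 = (57.84 / 94.27) * 100 = 61.36%

61.36%


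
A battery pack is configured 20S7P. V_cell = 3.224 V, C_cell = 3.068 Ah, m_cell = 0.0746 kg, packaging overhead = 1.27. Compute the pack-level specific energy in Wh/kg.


Step 1: V_pack = 20 * 3.224 = 64.48 V
Step 2: C_pack = 7 * 3.068 = 21.476 Ah
Step 3: E_pack = V_pack * C_pack = 64.48 * 21.476 = 1384.8 Wh
Step 4: m_pack = 20 * 7 * 0.0746 * 1.27 = 13.264 kg
Step 5: ED = E_pack / m_pack = 1384.8 / 13.264 = 104.4 Wh/kg

104.4 Wh/kg


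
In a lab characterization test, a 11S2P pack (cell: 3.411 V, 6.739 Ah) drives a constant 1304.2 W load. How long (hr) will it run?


Step 1: E_pack = Ns * V_cell * Np * C_cell = 11 * 3.411 * 2 * 6.739 = 505.71 Wh
Step 2: t = E_pack / P = 505.71 / 1304.2 = 0.3878 hr

0.3878 hr


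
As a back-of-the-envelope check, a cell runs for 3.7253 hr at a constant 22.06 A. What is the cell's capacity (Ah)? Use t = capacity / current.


C = I * t = 22.06 * 3.7253 = 82.18 Ah

82.18 Ah


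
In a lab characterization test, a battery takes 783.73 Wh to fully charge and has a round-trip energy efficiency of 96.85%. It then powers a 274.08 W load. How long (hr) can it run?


Step 1: E_discharge = eta/100 * E_charge = 96.85/100 * 783.73 = 759.04 Wh
Step 2: t = E_discharge / P = 759.04 / 274.08 = 2.769 hr

2.769 hr


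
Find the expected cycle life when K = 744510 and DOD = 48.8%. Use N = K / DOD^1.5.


DOD^1.5 = 340.9
N = K / DOD^1.5 = 744510 / 340.9 = 2184

2184 cycles


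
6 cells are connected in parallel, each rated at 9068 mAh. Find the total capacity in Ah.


Convert: C_cell = 9068 mAh = 9.068 Ah
C_total = 6 * 9.068 = 54.408 Ah

54.408 Ah


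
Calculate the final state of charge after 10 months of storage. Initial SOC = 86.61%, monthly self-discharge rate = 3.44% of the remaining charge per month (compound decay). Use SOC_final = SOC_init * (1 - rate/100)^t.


Monthly retention factor = 1 - 3.44/100 = 0.9656
Over 10 months: factor^10 = 0.70465
SOC_final = 86.61 * 0.70465 = 61.03%

61.03%


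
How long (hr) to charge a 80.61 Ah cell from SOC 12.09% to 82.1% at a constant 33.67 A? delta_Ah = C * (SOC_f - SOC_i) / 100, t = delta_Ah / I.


Step 1: dSOC = 82.1% - 12.09% = 70.01%
Step 2: delta_Ah = 80.61 * 70.01 / 100 = 56.435 Ah
Step 3: t = 56.435 / 33.67 = 1.676 hr

1.676 hr


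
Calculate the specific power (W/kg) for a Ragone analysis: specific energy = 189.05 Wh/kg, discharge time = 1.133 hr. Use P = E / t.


P_specific = E / t = 189.05 / 1.133 = 166.9 W/kg

166.9 W/kg


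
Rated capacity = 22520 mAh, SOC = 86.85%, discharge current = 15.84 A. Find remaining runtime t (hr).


Convert: C_total = 22520 mAh = 22.52 Ah
Step 1: remaining = SOC/100 * C_total = 86.85/100 * 22.52 = 19.559 Ah
Step 2: t = remaining / I = 19.559 / 15.84 = 1.235 hr

1.235 hr


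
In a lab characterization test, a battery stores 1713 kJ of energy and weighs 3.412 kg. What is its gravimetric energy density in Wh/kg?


Convert: E = 1713 kJ = 475.83 Wh
ED = E / m = 475.83 / 3.412 = 139.5 Wh/kg

139.5 Wh/kg


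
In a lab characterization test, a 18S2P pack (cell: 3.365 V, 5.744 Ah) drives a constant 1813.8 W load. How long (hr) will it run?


Step 1: E_pack = Ns * V_cell * Np * C_cell = 18 * 3.365 * 2 * 5.744 = 695.83 Wh
Step 2: t = E_pack / P = 695.83 / 1813.8 = 0.3836 hr

0.3836 hr


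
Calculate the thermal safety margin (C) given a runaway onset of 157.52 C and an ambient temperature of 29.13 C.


margin = T_onset - T_ambient = 157.52 - 29.13 = 128.39 C

128.39 C


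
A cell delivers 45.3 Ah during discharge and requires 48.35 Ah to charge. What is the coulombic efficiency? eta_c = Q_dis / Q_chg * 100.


eta_c = Q_dis / Q_chg * 100 = 45.3 / 48.35 * 100 = 93.69%

93.69%


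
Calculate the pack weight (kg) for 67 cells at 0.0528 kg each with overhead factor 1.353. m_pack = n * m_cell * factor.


Cell mass sum = 67 * 0.0528 = 3.5376 kg
With overhead 1.353: m_pack = 3.5376 * 1.353 = 4.786 kg

4.786 kg


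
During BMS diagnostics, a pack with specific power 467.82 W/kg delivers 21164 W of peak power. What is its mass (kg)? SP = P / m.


m = P / SP = 21164 / 467.82 = 45.24 kg

45.24 kg


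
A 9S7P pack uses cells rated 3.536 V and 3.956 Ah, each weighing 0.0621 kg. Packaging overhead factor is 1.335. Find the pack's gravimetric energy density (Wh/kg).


Step 1: V_pack = 9 * 3.536 = 31.824 V
Step 2: C_pack = 7 * 3.956 = 27.692 Ah
Step 3: E_pack = V_pack * C_pack = 31.824 * 27.692 = 881.27 Wh
Step 4: m_pack = 9 * 7 * 0.0621 * 1.335 = 5.2229 kg
Step 5: ED = E_pack / m_pack = 881.27 / 5.2229 = 168.7 Wh/kg

168.7 Wh/kg


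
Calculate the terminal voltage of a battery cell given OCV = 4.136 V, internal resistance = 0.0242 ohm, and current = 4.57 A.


IR drop = 4.57 * 0.0242 = 0.11059 V
V = 4.136 - 0.11059 = 4.025 V

4.025 V


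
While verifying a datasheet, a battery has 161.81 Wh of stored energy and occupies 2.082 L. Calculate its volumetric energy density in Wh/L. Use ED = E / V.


Volumetric ED = 161.81 Wh / 2.082 L = 77.72 Wh/L

77.72 Wh/L


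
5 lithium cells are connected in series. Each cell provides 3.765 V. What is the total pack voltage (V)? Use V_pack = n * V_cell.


Series voltages add: 5 * 3.765 V = 18.825 V

18.825 V


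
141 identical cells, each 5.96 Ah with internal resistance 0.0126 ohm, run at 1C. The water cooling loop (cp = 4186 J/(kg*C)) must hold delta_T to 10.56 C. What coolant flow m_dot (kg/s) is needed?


Step 1: I = 1 * 5.96 = 5.96 A
Step 2: Q_cell = I^2 * R = 5.96^2 * 0.0126 = 0.44757 W
Step 3: Q_total = 141 * 0.44757 = 63.107 W
Step 4: m_dot = Q_total / (cp * dT) = 63.107 / (4186 * 10.56) = 0.001428 kg/s

0.001428 kg/s


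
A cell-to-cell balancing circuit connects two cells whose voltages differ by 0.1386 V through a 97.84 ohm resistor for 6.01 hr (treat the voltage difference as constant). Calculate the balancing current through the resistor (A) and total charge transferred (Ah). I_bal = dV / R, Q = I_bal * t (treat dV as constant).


First, Ohm's law: I_bal = 0.1386 V / 97.84 ohm = 0.0014166 A
Then Q = I * t = 0.0014166 A * 6.01 hr = 0.008514 Ah

I=0.0014166 A, Q=0.008514 Ah
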